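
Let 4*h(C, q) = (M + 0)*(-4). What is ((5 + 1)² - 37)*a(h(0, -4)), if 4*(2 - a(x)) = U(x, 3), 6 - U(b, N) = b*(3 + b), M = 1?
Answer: 0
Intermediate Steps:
U(b, N) = 6 - b*(3 + b)
h(C, q) = -1 (h(C, q) = ((1 + 0)*(-4))/4 = (1*(-4))/4 = (¼)*(-4) = -1)
a(x) = ½ + x²/4 + 3*x/4 (a(x) = 2 - (6 - x² - 3*x)/4 = 2 + (-3/2 + x²/4 + 3*x/4) = ½ + x²/4 + 3*x/4)
((5 + 1)² - 37)*a(h(0, -4)) = ((5 + 1)² - 37)*(½ + (¼)*(-1)² + (¾)*(-1)) = (6² - 37)*(½ + (¼)*1 - ¾) = (36 - 37)*(½ + ¼ - ¾) = -1*0 = 0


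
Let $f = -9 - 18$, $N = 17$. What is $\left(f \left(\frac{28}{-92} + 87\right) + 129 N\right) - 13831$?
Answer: $- \frac{321512}{23} \approx -13979.0$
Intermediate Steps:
$f = -27$
$\left(f \left(\frac{28}{-92} + 87\right) + 129 N\right) - 13831 = \left(- 27 \left(\frac{28}{-92} + 87\right) + 129 \cdot 17\right) - 13831 = \left(- 27 \left(28 \left(- \frac{1}{92}\right) + 87\right) + 2193\right) - 13831 = \left(- 27 \left(- \frac{7}{23} + 87\right) + 2193\right) - 13831 = \left(\left(-27\right) \frac{1994}{23} + 2193\right) - 13831 = \left(- \frac{53838}{23} + 2193\right) - 13831 = - \frac{3399}{23} - 13831 = - \frac{321512}{23}$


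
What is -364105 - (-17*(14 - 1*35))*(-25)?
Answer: -355180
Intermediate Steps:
-364105 - (-17*(14 - 1*35))*(-25) = -364105 - (-17*(14 - 35))*(-25) = -364105 - (-17*(-21))*(-25) = -364105 - 357*(-25) = -364105 - 1*(-8925) = -364105 + 8925 = -355180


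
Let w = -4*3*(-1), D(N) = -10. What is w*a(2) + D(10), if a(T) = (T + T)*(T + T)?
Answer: 182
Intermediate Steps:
a(T) = 4*T**2 (a(T) = (2*T)*(2*T) = 4*T**2)
w = 12 (w = -12*(-1) = 12)
w*a(2) + D(10) = 12*(4*2**2) - 10 = 12*(4*4) - 10 = 12*16 - 10 = 192 - 10 = 182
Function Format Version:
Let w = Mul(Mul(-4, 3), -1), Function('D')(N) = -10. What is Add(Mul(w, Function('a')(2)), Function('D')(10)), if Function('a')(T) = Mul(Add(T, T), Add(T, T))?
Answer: 182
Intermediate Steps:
Function('a')(T) = Mul(4, Pow(T, 2)) (Function('a')(T) = Mul(Mul(2, T), Mul(2, T)) = Mul(4, Pow(T, 2)))
w = 12 (w = Mul(-12, -1) = 12)
Add(Mul(w, Function('a')(2)), Function('D')(10)) = Add(Mul(12, Mul(4, Pow(2, 2))), -10) = Add(Mul(12, Mul(4, 4)), -10) = Add(Mul(12, 16), -10) = Add(192, -10) = 182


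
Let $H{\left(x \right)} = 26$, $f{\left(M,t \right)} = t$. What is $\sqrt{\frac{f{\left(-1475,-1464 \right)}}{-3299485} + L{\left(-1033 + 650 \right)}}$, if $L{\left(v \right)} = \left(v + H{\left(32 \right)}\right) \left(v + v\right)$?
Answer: $\frac{\sqrt{2977071760021404990}}{3299485} \approx 522.94$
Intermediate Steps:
$L{\left(v \right)} = 2 v \left(26 + v\right)$ ($L{\left(v \right)} = \left(v + 26\right) \left(v + v\right) = \left(26 + v\right) 2 v = 2 v \left(26 + v\right)$)
$\sqrt{\frac{f{\left(-1475,-1464 \right)}}{-3299485} + L{\left(-1033 + 650 \right)}} = \sqrt{- \frac{1464}{-3299485} + 2 \left(-1033 + 650\right) \left(26 + \left(-1033 + 650\right)\right)} = \sqrt{\left(-1464\right) \left(- \frac{1}{3299485}\right) + 2 \left(-383\right) \left(26 - 383\right)} = \sqrt{\frac{1464}{3299485} + 2 \left(-383\right) \left(-357\right)} = \sqrt{\frac{1464}{3299485} + 273462} = \sqrt{\frac{902283768534}{3299485}} = \frac{\sqrt{2977071760021404990}}{3299485}$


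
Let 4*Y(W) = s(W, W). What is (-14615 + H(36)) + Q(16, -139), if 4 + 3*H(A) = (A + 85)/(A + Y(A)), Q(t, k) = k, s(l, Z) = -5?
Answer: -2050830/139 ≈ -14754.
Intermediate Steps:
Y(W) = -5/4 (Y(W) = (1/4)*(-5) = -5/4)
H(A) = -4/3 + (85 + A)/(3*(-5/4 + A)) (H(A) = -4/3 + ((A + 85)/(A - 5/4))/3 = -4/3 + ((85 + A)/(-5/4 + A))/3 = -4/3 + (85 + A)/(3*(-5/4 + A)))
(-14615 + H(36)) + Q(16, -139) = (-14615 + 4*(30 - 1*36)/(-5 + 4*36)) - 139 = (-14615 + 4*(30 - 36)/(-5 + 144)) - 139 = (-14615 + 4*(-6)/139) - 139 = (-14615 + 4*(1/139)*(-6)) - 139 = (-14615 - 24/139) - 139 = -2031509/139 - 139 = -2050830/139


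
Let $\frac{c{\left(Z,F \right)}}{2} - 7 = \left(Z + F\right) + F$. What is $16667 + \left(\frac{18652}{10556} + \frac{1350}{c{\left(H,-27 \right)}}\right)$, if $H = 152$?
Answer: $\frac{44005841}{2639} \approx 16675.0$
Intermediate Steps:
$c{\left(Z,F \right)} = 14 + 2 Z + 4 F$ ($c{\left(Z,F \right)} = 14 + 2 \left(\left(Z + F\right) + F\right) = 14 + 2 \left(\left(F + Z\right) + F\right) = 14 + 2 \left(Z + 2 F\right) = 14 + \left(2 Z + 4 F\right) = 14 + 2 Z + 4 F$)
$16667 + \left(\frac{18652}{10556} + \frac{1350}{c{\left(H,-27 \right)}}\right) = 16667 + \left(\frac{18652}{10556} + \frac{1350}{14 + 2 \cdot 152 + 4 \left(-27\right)}\right) = 16667 + \left(18652 \cdot \frac{1}{10556} + \frac{1350}{14 + 304 - 108}\right) = 16667 + \left(\frac{4663}{2639} + \frac{1350}{210}\right) = 16667 + \left(\frac{4663}{2639} + 1350 \cdot \frac{1}{210}\right) = 16667 + \left(\frac{4663}{2639} + \frac{45}{7}\right) = 16667 + \frac{21628}{2639} = \frac{44005841}{2639}$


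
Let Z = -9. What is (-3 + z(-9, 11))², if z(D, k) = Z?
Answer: 144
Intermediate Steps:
z(D, k) = -9
(-3 + z(-9, 11))² = (-3 - 9)² = (-12)² = 144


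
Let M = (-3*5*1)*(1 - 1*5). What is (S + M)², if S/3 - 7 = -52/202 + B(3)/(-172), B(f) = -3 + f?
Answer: 65658609/10201 ≈ 6436.5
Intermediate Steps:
S = 2043/101 (S = 21 + 3*(-52/202 + (-3 + 3)/(-172)) = 21 + 3*(-52*1/202 + 0*(-1/172)) = 21 + 3*(-26/101 + 0) = 21 + 3*(-26/101) = 21 - 78/101 = 2043/101 ≈ 20.228)
M = 60 (M = (-15*1)*(1 - 5) = -15*(-4) = 60)
(S + M)² = (2043/101 + 60)² = (8103/101)² = 65658609/10201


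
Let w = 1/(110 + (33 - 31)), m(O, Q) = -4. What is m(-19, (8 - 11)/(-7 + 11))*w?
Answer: -1/28 ≈ -0.035714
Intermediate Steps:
w = 1/112 (w = 1/(110 + 2) = 1/112 ≈ 0.0089286)
m(-19, (8 - 11)/(-7 + 11))*w = -4*1/112 = -1/28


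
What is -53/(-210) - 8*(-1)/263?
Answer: 15619/55230 ≈ 0.28280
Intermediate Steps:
-53/(-210) - 8*(-1)/263 = -53*(-1/210) + 8*(1/263) = 53/210 + 8/263 = 15619/55230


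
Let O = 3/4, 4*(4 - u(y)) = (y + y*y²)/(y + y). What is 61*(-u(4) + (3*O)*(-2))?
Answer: -3111/8 ≈ -388.88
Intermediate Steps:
u(y) = 4 - (y + y³)/(8*y) (u(y) = 4 - (y + y*y²)/(4*(y + y)) = 4 - (y + y³)/(4*(2*y)) = 4 - (y + y³)*1/(2*y)/4 = 4 - (y + y³)/(8*y))
O = ¾ (O = 3*(¼) = ¾ ≈ 0.75000)
61*(-u(4) + (3*O)*(-2)) = 61*(-(31/8 - ⅛*4²) + (3*(¾))*(-2)) = 61*(-(31/8 - ⅛*16) + (9/4)*(-2)) = 61*(-(31/8 - 2) - 9/2) = 61*(-1*15/8 - 9/2) = 61*(-15/8 - 9/2) = 61*(-51/8) = -3111/8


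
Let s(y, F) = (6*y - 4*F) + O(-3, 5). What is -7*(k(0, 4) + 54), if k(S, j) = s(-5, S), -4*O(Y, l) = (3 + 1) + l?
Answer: -609/4 ≈ -152.25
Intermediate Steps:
O(Y, l) = -1 - l/4 (O(Y, l) = -((3 + 1) + l)/4 = -(4 + l)/4 = -1 - l/4)
s(y, F) = -9/4 - 4*F + 6*y (s(y, F) = (6*y - 4*F) + (-1 - 1/4*5) = (-4*F + 6*y) + (-1 - 5/4) = (-4*F + 6*y) - 9/4 = -9/4 - 4*F + 6*y)
k(S, j) = -129/4 - 4*S (k(S, j) = -9/4 - 4*S + 6*(-5) = -9/4 - 4*S - 30 = -129/4 - 4*S)
-7*(k(0, 4) + 54) = -7*((-129/4 - 4*0) + 54) = -7*((-129/4 + 0) + 54) = -7*(-129/4 + 54) = -7*87/4 = -609/4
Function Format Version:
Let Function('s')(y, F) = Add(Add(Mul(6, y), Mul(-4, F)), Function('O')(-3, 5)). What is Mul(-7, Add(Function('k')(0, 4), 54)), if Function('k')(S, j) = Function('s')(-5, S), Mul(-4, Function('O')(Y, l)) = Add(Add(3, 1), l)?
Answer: Rational(-609, 4) ≈ -152.25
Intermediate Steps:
Function('O')(Y, l) = Add(-1, Mul(Rational(-1, 4), l)) (Function('O')(Y, l) = Mul(Rational(-1, 4), Add(Add(3, 1), l)) = Mul(Rational(-1, 4), Add(4, l)) = Add(-1, Mul(Rational(-1, 4), l)))
Function('s')(y, F) = Add(Rational(-9, 4), Mul(-4, F), Mul(6, y)) (Function('s')(y, F) = Add(Add(Mul(6, y), Mul(-4, F)), Add(-1, Mul(Rational(-1, 4), 5))) = Add(Add(Mul(-4, F), Mul(6, y)), Add(-1, Rational(-5, 4))) = Add(Add(Mul(-4, F), Mul(6, y)), Rational(-9, 4)) = Add(Rational(-9, 4), Mul(-4, F), Mul(6, y)))
Function('k')(S, j) = Add(Rational(-129, 4), Mul(-4, S)) (Function('k')(S, j) = Add(Rational(-9, 4), Mul(-4, S), Mul(6, -5)) = Add(Rational(-9, 4), Mul(-4, S), -30) = Add(Rational(-129, 4), Mul(-4, S)))
Mul(-7, Add(Function('k')(0, 4), 54)) = Mul(-7, Add(Add(Rational(-129, 4), Mul(-4, 0)), 54)) = Mul(-7, Add(Add(Rational(-129, 4), 0), 54)) = Mul(-7, Add(Rational(-129, 4), 54)) = Mul(-7, Rational(87, 4)) = Rational(-609, 4)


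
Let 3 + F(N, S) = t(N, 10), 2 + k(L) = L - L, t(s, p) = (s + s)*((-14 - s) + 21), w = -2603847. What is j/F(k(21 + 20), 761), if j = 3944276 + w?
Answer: -1340429/39 ≈ -34370.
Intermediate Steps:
t(s, p) = 2*s*(7 - s) (t(s, p) = (2*s)*(7 - s) = 2*s*(7 - s))
k(L) = -2 (k(L) = -2 + (L - L) = -2 + 0 = -2)
F(N, S) = -3 + 2*N*(7 - N)
j = 1340429 (j = 3944276 - 2603847 = 1340429)
j/F(k(21 + 20), 761) = 1340429/(-3 - 2*(-2)*(-7 - 2)) = 1340429/(-3 - 2*(-2)*(-9)) = 1340429/(-3 - 36) = 1340429/(-39) = 1340429*(-1/39) = -1340429/39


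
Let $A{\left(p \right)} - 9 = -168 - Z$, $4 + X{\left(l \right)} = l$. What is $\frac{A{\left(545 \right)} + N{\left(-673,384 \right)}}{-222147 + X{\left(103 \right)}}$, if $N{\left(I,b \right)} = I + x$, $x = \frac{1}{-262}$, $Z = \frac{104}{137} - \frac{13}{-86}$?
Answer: $\frac{642777305}{171359104608} \approx 0.0037511$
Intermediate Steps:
$Z = \frac{10725}{11782}$ ($Z = 104 \cdot \frac{1}{137} - - \frac{13}{86} = \frac{104}{137} + \frac{13}{86} = \frac{10725}{11782} \approx 0.91029$)
$X{\left(l \right)} = -4 + l$
$x = - \frac{1}{262} \approx -0.0038168$
$N{\left(I,b \right)} = - \frac{1}{262} + I$ ($N{\left(I,b \right)} = I - \frac{1}{262} = - \frac{1}{262} + I$)
$A{\left(p \right)} = - \frac{1884063}{11782}$ ($A{\left(p \right)} = 9 - \frac{1990101}{11782} = - \frac{1884063}{11782}$)
$\frac{A{\left(545 \right)} + N{\left(-673,384 \right)}}{-222147 + X{\left(103 \right)}} = \frac{- \frac{1884063}{11782} - \frac{176327}{262}}{-222147 + \left(-4 + 103\right)} = \frac{- \frac{1884063}{11782} - \frac{176327}{262}}{-222147 + 99} = - \frac{642777305}{771721 \left(-222048\right)} = \left(- \frac{642777305}{771721}\right) \left(- \frac{1}{222048}\right) = \frac{642777305}{171359104608}$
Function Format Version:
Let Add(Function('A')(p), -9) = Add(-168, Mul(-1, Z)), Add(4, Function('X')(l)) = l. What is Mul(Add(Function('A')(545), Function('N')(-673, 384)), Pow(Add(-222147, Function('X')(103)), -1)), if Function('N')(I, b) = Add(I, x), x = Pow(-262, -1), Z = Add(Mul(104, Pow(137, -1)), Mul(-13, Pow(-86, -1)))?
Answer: Rational(642777305, 171359104608) ≈ 0.0037511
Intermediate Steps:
Z = Rational(10725, 11782) (Z = Add(Mul(104, Rational(1, 137)), Mul(-13, Rational(-1, 86))) = Add(Rational(104, 137), Rational(13, 86)) = Rational(10725, 11782) ≈ 0.91029)
Function('X')(l) = Add(-4, l)
x = Rational(-1, 262) ≈ -0.0038168
Function('N')(I, b) = Add(Rational(-1, 262), I) (Function('N')(I, b) = Add(I, Rational(-1, 262)) = Add(Rational(-1, 262), I))
Function('A')(p) = Rational(-1884063, 11782) (Function('A')(p) = Add(9, Add(-168, Mul(-1, Rational(10725, 11782)))) = Add(9, Add(-168, Rational(-10725, 11782))) = Add(9, Rational(-1990101, 11782)) = Rational(-1884063, 11782))
Mul(Add(Function('A')(545), Function('N')(-673, 384)), Pow(Add(-222147, Function('X')(103)), -1)) = Mul(Add(Rational(-1884063, 11782), Add(Rational(-1, 262), -673)), Pow(Add(-222147, Add(-4, 103)), -1)) = Mul(Add(Rational(-1884063, 11782), Rational(-176327, 262)), Pow(Add(-222147, 99), -1)) = Mul(Rational(-642777305, 771721), Pow(-222048, -1)) = Mul(Rational(-642777305, 771721), Rational(-1, 222048)) = Rational(642777305, 171359104608)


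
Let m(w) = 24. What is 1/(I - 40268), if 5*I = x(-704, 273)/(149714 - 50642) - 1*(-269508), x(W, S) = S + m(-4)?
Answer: 55040/750393377 ≈ 7.3348e-5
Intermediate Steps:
x(W, S) = 24 + S (x(W, S) = S + 24 = 24 + S)
I = 2966744097/55040 (I = ((24 + 273)/(149714 - 50642) - 1*(-269508))/5 = (297/99072 + 269508)/5 = (297*(1/99072) + 269508)/5 = (33/11008 + 269508)/5 = (⅕)*(2966744097/11008) = 2966744097/55040 ≈ 53902.)
1/(I - 40268) = 1/(2966744097/55040 - 40268) = 1/(750393377/55040) = 55040/750393377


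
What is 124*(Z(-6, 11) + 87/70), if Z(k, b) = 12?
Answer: 57474/35 ≈ 1642.1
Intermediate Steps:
124*(Z(-6, 11) + 87/70) = 124*(12 + 87/70) = 124*(927/70) = 57474/35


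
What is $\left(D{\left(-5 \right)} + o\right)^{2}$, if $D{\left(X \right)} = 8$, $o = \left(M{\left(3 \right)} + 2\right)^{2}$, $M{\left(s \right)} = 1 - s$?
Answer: $64$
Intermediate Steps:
$o = 0$ ($o = \left(\left(1 - 3\right) + 2\right)^{2} = \left(-2 + 2\right)^{2} = 0^{2} = 0$)
$\left(D{\left(-5 \right)} + o\right)^{2} = \left(8 + 0\right)^{2} = 8^{2} = 64$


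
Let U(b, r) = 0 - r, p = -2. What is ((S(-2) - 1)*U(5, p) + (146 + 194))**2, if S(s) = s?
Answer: 111556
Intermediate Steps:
U(b, r) = -r
((S(-2) - 1)*U(5, p) + (146 + 194))**2 = ((-2 - 1)*(-1*(-2)) + (146 + 194))**2 = (-3*2 + 340)**2 = (-6 + 340)**2 = 334**2 = 111556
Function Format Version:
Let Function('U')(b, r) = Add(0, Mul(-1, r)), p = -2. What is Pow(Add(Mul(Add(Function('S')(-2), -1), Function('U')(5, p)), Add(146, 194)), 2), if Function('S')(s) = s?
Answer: 111556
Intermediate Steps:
Function('U')(b, r) = Mul(-1, r)
Pow(Add(Mul(Add(Function('S')(-2), -1), Function('U')(5, p)), Add(146, 194)), 2) = Pow(Add(Mul(Add(-2, -1), Mul(-1, -2)), Add(146, 194)), 2) = Pow(Add(Mul(-3, 2), 340), 2) = Pow(Add(-6, 340), 2) = Pow(334, 2) = 111556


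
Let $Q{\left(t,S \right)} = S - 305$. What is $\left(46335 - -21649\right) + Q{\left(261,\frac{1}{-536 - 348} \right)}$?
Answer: $\frac{59828235}{884} \approx 67679.0$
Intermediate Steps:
$Q{\left(t,S \right)} = -305 + S$
$\left(46335 - -21649\right) + Q{\left(261,\frac{1}{-536 - 348} \right)} = \left(46335 - -21649\right) - \left(305 - \frac{1}{-536 - 348}\right) = \left(46335 + 21649\right) - \left(305 - \frac{1}{-884}\right) = 67984 - \frac{269621}{884} = \frac{59828235}{884}$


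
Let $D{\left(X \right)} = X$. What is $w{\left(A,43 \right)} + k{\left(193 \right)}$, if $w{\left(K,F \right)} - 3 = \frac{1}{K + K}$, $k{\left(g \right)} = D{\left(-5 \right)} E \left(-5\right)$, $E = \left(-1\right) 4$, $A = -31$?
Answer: $- \frac{6015}{62} \approx -97.016$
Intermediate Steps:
$E = -4$
$k{\left(g \right)} = -100$ ($k{\left(g \right)} = \left(-5\right) \left(-4\right) \left(-5\right) = 20 \left(-5\right) = -100$)
$w{\left(K,F \right)} = 3 + \frac{1}{2 K}$ ($w{\left(K,F \right)} = 3 + \frac{1}{K + K} = 3 + \frac{1}{2 K}$)
$w{\left(A,43 \right)} + k{\left(193 \right)} = \left(3 + \frac{1}{2 \left(-31\right)}\right) - 100 = \left(3 + \frac{1}{2} \left(- \frac{1}{31}\right)\right) - 100 = \left(3 - \frac{1}{62}\right) - 100 = \frac{185}{62} - 100 = - \frac{6015}{62}$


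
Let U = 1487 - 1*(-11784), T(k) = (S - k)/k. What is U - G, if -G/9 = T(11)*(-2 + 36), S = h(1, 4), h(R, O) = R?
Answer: 142921/11 ≈ 12993.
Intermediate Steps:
S = 1
T(k) = (1 - k)/k
U = 13271 (U = 1487 + 11784 = 13271)
G = 3060/11 (G = -9*(1 - 1*11)/11*(-2 + 36) = -9*(1 - 11)/11*34 = -9*(1/11)*(-10)*34 = -(-90)*34/11 = -9*(-340/11) = 3060/11 ≈ 278.18)
U - G = 13271 - 1*3060/11 = 13271 - 3060/11 = 142921/11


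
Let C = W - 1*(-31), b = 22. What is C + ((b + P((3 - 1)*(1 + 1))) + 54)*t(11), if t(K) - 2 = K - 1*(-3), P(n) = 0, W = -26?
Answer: 1221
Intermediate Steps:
t(K) = 5 + K (t(K) = 2 + (K - 1*(-3)) = 2 + (K + 3) = 2 + (3 + K) = 5 + K)
C = 5 (C = -26 - 1*(-31) = -26 + 31 = 5)
C + ((b + P((3 - 1)*(1 + 1))) + 54)*t(11) = 5 + ((22 + 0) + 54)*(5 + 11) = 5 + (22 + 54)*16 = 5 + 76*16 = 5 + 1216 = 1221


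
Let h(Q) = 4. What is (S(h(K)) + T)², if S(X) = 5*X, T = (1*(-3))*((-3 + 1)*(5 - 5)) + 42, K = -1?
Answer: 3844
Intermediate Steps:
T = 42 (T = -(-6)*0 + 42 = -3*0 + 42 = 0 + 42 = 42)
(S(h(K)) + T)² = (5*4 + 42)² = (20 + 42)² = 62² = 3844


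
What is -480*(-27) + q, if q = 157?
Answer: 13117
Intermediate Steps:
-480*(-27) + q = -480*(-27) + 157 = -48*(-270) + 157 = 12960 + 157 = 13117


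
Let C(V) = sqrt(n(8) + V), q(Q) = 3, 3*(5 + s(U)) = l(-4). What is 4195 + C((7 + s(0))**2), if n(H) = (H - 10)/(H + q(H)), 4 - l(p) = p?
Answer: 4195 + sqrt(23518)/33 ≈ 4199.6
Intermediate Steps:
l(p) = 4 - p
s(U) = -7/3 (s(U) = -5 + (4 - 1*(-4))/3 = -5 + (4 + 4)/3 = -5 + (1/3)*8 = -5 + 8/3 = -7/3)
n(H) = (-10 + H)/(3 + H) (n(H) = (H - 10)/(H + 3) = (-10 + H)/(3 + H))
C(V) = sqrt(-2/11 + V) (C(V) = sqrt((-10 + 8)/(3 + 8) + V) = sqrt(-2/11 + V))
4195 + C((7 + s(0))**2) = 4195 + sqrt(-22 + 121*(7 - 7/3)**2)/11 = 4195 + sqrt(-22 + 121*(14/3)**2)/11 = 4195 + sqrt(-22 + 121*(196/9))/11 = 4195 + sqrt(-22 + 23716/9)/11 = 4195 + sqrt(23518/9)/11 = 4195 + (sqrt(23518)/3)/11 = 4195 + sqrt(23518)/33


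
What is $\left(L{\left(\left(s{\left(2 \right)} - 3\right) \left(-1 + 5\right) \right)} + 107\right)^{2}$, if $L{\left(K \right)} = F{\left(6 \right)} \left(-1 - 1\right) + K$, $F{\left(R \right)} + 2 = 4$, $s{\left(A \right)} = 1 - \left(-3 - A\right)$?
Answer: $13225$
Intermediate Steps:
$s{\left(A \right)} = 4 + A$ ($s{\left(A \right)} = 1 + \left(3 + A\right) = 4 + A$)
$F{\left(R \right)} = 2$ ($F{\left(R \right)} = -2 + 4 = 2$)
$L{\left(K \right)} = -4 + K$ ($L{\left(K \right)} = 2 \left(-1 - 1\right) + K = 2 \left(-2\right) + K = -4 + K$)
$\left(L{\left(\left(s{\left(2 \right)} - 3\right) \left(-1 + 5\right) \right)} + 107\right)^{2} = \left(\left(-4 + \left(\left(4 + 2\right) - 3\right) \left(-1 + 5\right)\right) + 107\right)^{2} = \left(\left(-4 + \left(6 - 3\right) 4\right) + 107\right)^{2} = \left(\left(-4 + 3 \cdot 4\right) + 107\right)^{2} = \left(\left(-4 + 12\right) + 107\right)^{2} = \left(8 + 107\right)^{2} = 115^{2} = 13225$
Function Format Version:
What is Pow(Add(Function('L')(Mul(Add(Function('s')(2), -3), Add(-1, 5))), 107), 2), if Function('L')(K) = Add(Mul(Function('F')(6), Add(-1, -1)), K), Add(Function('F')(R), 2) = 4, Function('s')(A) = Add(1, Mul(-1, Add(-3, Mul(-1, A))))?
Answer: 13225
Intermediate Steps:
Function('s')(A) = Add(4, A) (Function('s')(A) = Add(1, Add(3, A)) = Add(4, A))
Function('F')(R) = 2 (Function('F')(R) = Add(-2, 4) = 2)
Function('L')(K) = Add(-4, K) (Function('L')(K) = Add(Mul(2, Add(-1, -1)), K) = Add(Mul(2, -2), K) = Add(-4, K))
Pow(Add(Function('L')(Mul(Add(Function('s')(2), -3), Add(-1, 5))), 107), 2) = Pow(Add(Add(-4, Mul(Add(Add(4, 2), -3), Add(-1, 5))), 107), 2) = Pow(Add(Add(-4, Mul(Add(6, -3), 4)), 107), 2) = Pow(Add(Add(-4, Mul(3, 4)), 107), 2) = Pow(Add(Add(-4, 12), 107), 2) = Pow(Add(8, 107), 2) = Pow(115, 2) = 13225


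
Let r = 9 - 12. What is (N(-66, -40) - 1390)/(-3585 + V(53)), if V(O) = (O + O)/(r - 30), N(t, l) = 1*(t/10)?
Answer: 230439/592055 ≈ 0.38922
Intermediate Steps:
r = -3
N(t, l) = t/10 (N(t, l) = 1*(t*(⅒)) = 1*(t/10) = t/10)
V(O) = -2*O/33 (V(O) = (O + O)/(-3 - 30) = (2*O)/(-33) = (2*O)*(-1/33) = -2*O/33)
(N(-66, -40) - 1390)/(-3585 + V(53)) = ((⅒)*(-66) - 1390)/(-3585 - 2/33*53) = (-33/5 - 1390)/(-3585 - 106/33) = -6983/(5*(-118411/33)) = -6983/5*(-33/118411) = 230439/592055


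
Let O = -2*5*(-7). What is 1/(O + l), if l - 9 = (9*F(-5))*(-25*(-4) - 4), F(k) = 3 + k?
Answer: -1/1649 ≈ -0.00060643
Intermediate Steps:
O = 70 (O = -10*(-7) = 70)
l = -1719 (l = 9 + (9*(3 - 5))*(-25*(-4) - 4) = 9 + (9*(-2))*(-5*(-20) - 4) = 9 - 18*(100 - 4) = 9 - 18*96 = 9 - 1728 = -1719)
1/(O + l) = 1/(70 - 1719) = 1/(-1649) = -1/1649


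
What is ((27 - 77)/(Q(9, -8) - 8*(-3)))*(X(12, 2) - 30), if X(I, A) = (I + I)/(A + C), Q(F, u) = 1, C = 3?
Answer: 252/5 ≈ 50.400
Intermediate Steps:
X(I, A) = 2*I/(3 + A) (X(I, A) = (I + I)/(A + 3) = (2*I)/(3 + A) = 2*I/(3 + A))
((27 - 77)/(Q(9, -8) - 8*(-3)))*(X(12, 2) - 30) = ((27 - 77)/(1 - 8*(-3)))*(2*12/(3 + 2) - 30) = (-50/(1 + 24))*(2*12/5 - 30) = (-50/25)*(2*12*(⅕) - 30) = (-50*1/25)*(24/5 - 30) = -2*(-126/5) = 252/5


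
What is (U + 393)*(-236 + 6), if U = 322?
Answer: -164450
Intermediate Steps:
(U + 393)*(-236 + 6) = (322 + 393)*(-236 + 6) = 715*(-230) = -164450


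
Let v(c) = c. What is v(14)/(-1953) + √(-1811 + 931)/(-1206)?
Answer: -2/279 - 2*I*√55/603 ≈ -0.0071685 - 0.024598*I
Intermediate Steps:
v(14)/(-1953) + √(-1811 + 931)/(-1206) = 14/(-1953) + √(-1811 + 931)/(-1206) = 14*(-1/1953) + √(-880)*(-1/1206) = -2/279 + (4*I*√55)*(-1/1206) = -2/279 - 2*I*√55/603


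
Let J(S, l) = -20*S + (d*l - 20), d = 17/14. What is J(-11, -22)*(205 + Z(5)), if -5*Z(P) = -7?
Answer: 1251816/35 ≈ 35766.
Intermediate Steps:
d = 17/14 (d = 17*(1/14) = 17/14 ≈ 1.2143)
Z(P) = 7/5 (Z(P) = -⅕*(-7) = 7/5)
J(S, l) = -20 - 20*S + 17*l/14 (J(S, l) = -20*S + (17*l/14 - 20) = -20*S + (-20 + 17*l/14) = -20 - 20*S + 17*l/14)
J(-11, -22)*(205 + Z(5)) = (-20 - 20*(-11) + (17/14)*(-22))*(205 + 7/5) = (-20 + 220 - 187/7)*(1032/5) = (1213/7)*(1032/5) = 1251816/35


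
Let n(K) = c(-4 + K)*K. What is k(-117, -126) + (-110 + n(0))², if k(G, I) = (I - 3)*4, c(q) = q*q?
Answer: 11584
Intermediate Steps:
c(q) = q²
k(G, I) = -12 + 4*I (k(G, I) = (-3 + I)*4 = -12 + 4*I)
n(K) = K*(-4 + K)² (n(K) = (-4 + K)²*K = K*(-4 + K)²)
k(-117, -126) + (-110 + n(0))² = (-12 + 4*(-126)) + (-110 + 0*(-4 + 0)²)² = (-12 - 504) + (-110 + 0*(-4)²)² = -516 + (-110 + 0*16)² = -516 + (-110 + 0)² = -516 + (-110)² = -516 + 12100 = 11584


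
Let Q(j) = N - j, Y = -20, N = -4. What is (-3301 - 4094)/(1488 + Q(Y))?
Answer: -7395/1504 ≈ -4.9169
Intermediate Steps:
Q(j) = -4 - j
(-3301 - 4094)/(1488 + Q(Y)) = (-3301 - 4094)/(1488 + (-4 - 1*(-20))) = -7395/(1488 + (-4 + 20)) = -7395/(1488 + 16) = -7395/1504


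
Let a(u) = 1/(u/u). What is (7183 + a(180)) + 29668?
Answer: 36852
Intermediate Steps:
a(u) = 1 (a(u) = 1/1 = 1)
(7183 + a(180)) + 29668 = (7183 + 1) + 29668 = 7184 + 29668 = 36852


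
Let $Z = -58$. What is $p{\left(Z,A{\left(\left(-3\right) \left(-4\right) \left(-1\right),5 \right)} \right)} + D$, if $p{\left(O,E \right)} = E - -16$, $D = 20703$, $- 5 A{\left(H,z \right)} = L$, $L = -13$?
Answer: $\frac{103608}{5} \approx 20722.0$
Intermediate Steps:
$A{\left(H,z \right)} = \frac{13}{5}$ ($A{\left(H,z \right)} = \left(- \frac{1}{5}\right) \left(-13\right) = \frac{13}{5}$)
$p{\left(O,E \right)} = 16 + E$ ($p{\left(O,E \right)} = E + 16 = 16 + E$)
$p{\left(Z,A{\left(\left(-3\right) \left(-4\right) \left(-1\right),5 \right)} \right)} + D = \left(16 + \frac{13}{5}\right) + 20703 = \frac{93}{5} + 20703 = \frac{103608}{5}$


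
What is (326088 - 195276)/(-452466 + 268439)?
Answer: -130812/184027 ≈ -0.71083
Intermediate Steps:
(326088 - 195276)/(-452466 + 268439) = 130812/(-184027) = 130812*(-1/184027) = -130812/184027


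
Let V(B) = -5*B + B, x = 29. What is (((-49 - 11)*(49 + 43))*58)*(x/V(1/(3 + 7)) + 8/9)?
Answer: 68781040/3 ≈ 2.2927e+7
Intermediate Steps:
V(B) = -4*B
(((-49 - 11)*(49 + 43))*58)*(x/V(1/(3 + 7)) + 8/9) = (((-49 - 11)*(49 + 43))*58)*(29/((-4/(3 + 7))) + 8/9) = (-60*92*58)*(29/((-4/10)) + 8*(⅑)) = (-5520*58)*(29/((-4*⅒)) + 8/9) = -320160*(29/(-⅖) + 8/9) = -320160*(29*(-5/2) + 8/9) = -320160*(-145/2 + 8/9) = -320160*(-1289/18) = 68781040/3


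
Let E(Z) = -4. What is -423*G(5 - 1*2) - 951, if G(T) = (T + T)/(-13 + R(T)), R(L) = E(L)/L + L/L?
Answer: -15213/20 ≈ -760.65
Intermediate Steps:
R(L) = 1 - 4/L (R(L) = -4/L + L/L = -4/L + 1 = 1 - 4/L)
G(T) = 2*T/(-13 + (-4 + T)/T) (G(T) = (T + T)/(-13 + (-4 + T)/T) = (2*T)/(-13 + (-4 + T)/T) = 2*T/(-13 + (-4 + T)/T))
-423*G(5 - 1*2) - 951 = -(-423)*(5 - 1*2)²/(2 + 6*(5 - 1*2)) - 951 = -(-423)*(5 - 2)²/(2 + 6*(5 - 2)) - 951 = -(-423)*3²/(2 + 6*3) - 951 = -(-423)*9/(2 + 18) - 951 = -(-423)*9/20 - 951 = -423*(-9/20) - 951 = 3807/20 - 951 = -15213/20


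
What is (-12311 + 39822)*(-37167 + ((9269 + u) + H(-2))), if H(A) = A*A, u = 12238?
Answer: -430712216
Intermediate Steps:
H(A) = A²
(-12311 + 39822)*(-37167 + ((9269 + u) + H(-2))) = (-12311 + 39822)*(-37167 + ((9269 + 12238) + (-2)²)) = 27511*(-37167 + (21507 + 4)) = 27511*(-37167 + 21511) = 27511*(-15656) = -430712216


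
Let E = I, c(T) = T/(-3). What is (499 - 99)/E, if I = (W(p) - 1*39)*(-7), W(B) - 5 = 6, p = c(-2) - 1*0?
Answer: 100/49 ≈ 2.0408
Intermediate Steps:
c(T) = -T/3 (c(T) = T*(-1/3) = -T/3)
p = 2/3 (p = -1/3*(-2) - 1*0 = 2/3 + 0 = 2/3 ≈ 0.66667)
W(B) = 11 (W(B) = 5 + 6 = 11)
I = 196 (I = (11 - 1*39)*(-7) = (11 - 39)*(-7) = -28*(-7) = 196)
E = 196
(499 - 99)/E = (499 - 99)/196 = 400*(1/196) = 100/49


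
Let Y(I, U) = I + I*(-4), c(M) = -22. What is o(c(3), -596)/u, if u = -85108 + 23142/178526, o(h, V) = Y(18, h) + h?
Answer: 6783988/7596983833 ≈ 0.00089298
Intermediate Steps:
Y(I, U) = -3*I (Y(I, U) = I - 4*I = -3*I)
o(h, V) = -54 + h (o(h, V) = -3*18 + h = -54 + h)
u = -7596983833/89263 (u = -85108 + 23142*(1/178526) = -85108 + 11571/89263 = -7596983833/89263 ≈ -85108.)
o(c(3), -596)/u = (-54 - 22)/(-7596983833/89263) = -76*(-89263/7596983833) = 6783988/7596983833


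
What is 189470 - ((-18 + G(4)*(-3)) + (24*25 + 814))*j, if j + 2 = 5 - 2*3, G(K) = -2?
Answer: 193676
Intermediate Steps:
j = -3 (j = -2 + (5 - 2*3) = -2 + (5 - 6) = -2 - 1 = -3)
189470 - ((-18 + G(4)*(-3)) + (24*25 + 814))*j = 189470 - ((-18 - 2*(-3)) + (24*25 + 814))*(-3) = 189470 - ((-18 + 6) + (600 + 814))*(-3) = 189470 - (-12 + 1414)*(-3) = 189470 - 1402*(-3) = 189470 - 1*(-4206) = 189470 + 4206 = 193676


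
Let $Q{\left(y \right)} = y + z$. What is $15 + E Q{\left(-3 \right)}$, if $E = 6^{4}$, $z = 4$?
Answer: $1311$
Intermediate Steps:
$E = 1296$
$Q{\left(y \right)} = 4 + y$ ($Q{\left(y \right)} = y + 4 = 4 + y$)
$15 + E Q{\left(-3 \right)} = 15 + 1296 \left(4 - 3\right) = 15 + 1296 \cdot 1 = 15 + 1296 = 1311$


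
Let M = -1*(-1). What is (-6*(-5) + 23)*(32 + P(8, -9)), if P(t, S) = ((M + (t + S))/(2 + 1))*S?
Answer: 1696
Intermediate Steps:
M = 1
P(t, S) = S*(⅓ + S/3 + t/3) (P(t, S) = ((1 + (t + S))/(2 + 1))*S = ((1 + (S + t))/3)*S = ((1 + S + t)*(⅓))*S = (⅓ + S/3 + t/3)*S = S*(⅓ + S/3 + t/3))
(-6*(-5) + 23)*(32 + P(8, -9)) = (-6*(-5) + 23)*(32 + (⅓)*(-9)*(1 - 9 + 8)) = (30 + 23)*(32 + (⅓)*(-9)*0) = 53*(32 + 0) = 53*32 = 1696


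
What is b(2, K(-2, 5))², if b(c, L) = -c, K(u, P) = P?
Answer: 4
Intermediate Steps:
b(2, K(-2, 5))² = (-1*2)² = (-2)² = 4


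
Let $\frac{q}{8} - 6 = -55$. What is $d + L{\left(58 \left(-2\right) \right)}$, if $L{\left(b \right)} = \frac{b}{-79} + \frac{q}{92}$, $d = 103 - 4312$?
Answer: $- \frac{7652827}{1817} \approx -4211.8$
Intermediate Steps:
$d = -4209$ ($d = 103 - 4312 = -4209$)
$q = -392$ ($q = 48 + 8 \left(-55\right) = 48 - 440 = -392$)
$L{\left(b \right)} = - \frac{98}{23} - \frac{b}{79}$ ($L{\left(b \right)} = \frac{b}{-79} - \frac{392}{92} = b \left(- \frac{1}{79}\right) - \frac{98}{23} = - \frac{b}{79} - \frac{98}{23} = - \frac{98}{23} - \frac{b}{79}$)
$d + L{\left(58 \left(-2\right) \right)} = -4209 - \left(\frac{98}{23} + \frac{58 \left(-2\right)}{79}\right) = -4209 - \frac{5074}{1817} = - \frac{7652827}{1817}$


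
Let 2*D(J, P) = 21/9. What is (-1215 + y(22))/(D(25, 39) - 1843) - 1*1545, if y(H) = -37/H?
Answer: -187731444/121561 ≈ -1544.3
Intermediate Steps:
D(J, P) = 7/6 (D(J, P) = (21/9)/2 = (21*(⅑))/2 = (½)*(7/3) = 7/6)
(-1215 + y(22))/(D(25, 39) - 1843) - 1*1545 = (-1215 - 37/22)/(7/6 - 1843) - 1*1545 = (-1215 - 37*1/22)/(-11051/6) - 1545 = (-1215 - 37/22)*(-6/11051) - 1545 = -26767/22*(-6/11051) - 1545 = 80301/121561 - 1545 = -187731444/121561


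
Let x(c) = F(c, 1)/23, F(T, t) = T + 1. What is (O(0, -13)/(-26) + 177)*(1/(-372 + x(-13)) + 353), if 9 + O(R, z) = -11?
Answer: 6989575591/111384 ≈ 62752.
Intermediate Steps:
O(R, z) = -20 (O(R, z) = -9 - 11 = -20)
F(T, t) = 1 + T
x(c) = 1/23 + c/23 (x(c) = (1 + c)/23 = (1 + c)*(1/23) = 1/23 + c/23)
(O(0, -13)/(-26) + 177)*(1/(-372 + x(-13)) + 353) = (-20/(-26) + 177)*(1/(-372 + (1/23 + (1/23)*(-13))) + 353) = (-20*(-1/26) + 177)*(1/(-372 + (1/23 - 13/23)) + 353) = (10/13 + 177)*(1/(-372 - 12/23) + 353) = 2311*(1/(-8568/23) + 353)/13 = 2311*(-23/8568 + 353)/13 = (2311/13)*(3024481/8568) = 6989575591/111384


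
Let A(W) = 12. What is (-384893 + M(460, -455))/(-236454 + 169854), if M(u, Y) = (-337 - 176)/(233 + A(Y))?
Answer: 47149649/8158500 ≈ 5.7792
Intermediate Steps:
M(u, Y) = -513/245 (M(u, Y) = (-337 - 176)/(233 + 12) = -513/245)
(-384893 + M(460, -455))/(-236454 + 169854) = (-384893 - 513/245)/(-236454 + 169854) = -94299298/245/(-66600) = -94299298/245*(-1/66600) = 47149649/8158500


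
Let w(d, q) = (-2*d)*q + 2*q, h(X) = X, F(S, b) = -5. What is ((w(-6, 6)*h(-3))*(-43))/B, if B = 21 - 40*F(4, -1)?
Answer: 10836/221 ≈ 49.032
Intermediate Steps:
B = 221 (B = 21 - 40*(-5) = 21 + 200 = 221)
w(d, q) = 2*q - 2*d*q (w(d, q) = -2*d*q + 2*q = 2*q - 2*d*q)
((w(-6, 6)*h(-3))*(-43))/B = (((2*6*(1 - 1*(-6)))*(-3))*(-43))/221 = (((2*6*(1 + 6))*(-3))*(-43))*(1/221) = (((2*6*7)*(-3))*(-43))*(1/221) = ((84*(-3))*(-43))*(1/221) = -252*(-43)*(1/221) = 10836*(1/221) = 10836/221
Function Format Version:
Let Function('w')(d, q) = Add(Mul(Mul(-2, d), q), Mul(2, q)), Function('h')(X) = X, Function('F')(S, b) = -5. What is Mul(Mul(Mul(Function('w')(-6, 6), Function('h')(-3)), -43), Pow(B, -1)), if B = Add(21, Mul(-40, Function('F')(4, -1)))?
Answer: Rational(10836, 221) ≈ 49.032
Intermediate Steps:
B = 221 (B = Add(21, Mul(-40, -5)) = Add(21, 200) = 221)
Function('w')(d, q) = Add(Mul(2, q), Mul(-2, d, q)) (Function('w')(d, q) = Add(Mul(-2, d, q), Mul(2, q)) = Add(Mul(2, q), Mul(-2, d, q)))
Mul(Mul(Mul(Function('w')(-6, 6), Function('h')(-3)), -43), Pow(B, -1)) = Mul(Mul(Mul(Mul(2, 6, Add(1, Mul(-1, -6))), -3), -43), Pow(221, -1)) = Mul(Mul(Mul(Mul(2, 6, Add(1, 6)), -3), -43), Rational(1, 221)) = Mul(Mul(Mul(Mul(2, 6, 7), -3), -43), Rational(1, 221)) = Mul(Mul(Mul(84, -3), -43), Rational(1, 221)) = Mul(Mul(-252, -43), Rational(1, 221)) = Mul(10836, Rational(1, 221)) = Rational(10836, 221)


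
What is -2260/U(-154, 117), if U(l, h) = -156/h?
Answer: 1695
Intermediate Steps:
-2260/U(-154, 117) = -2260/((-156/117)) = -2260/((-156*1/117)) = -2260/(-4/3) = -2260*(-¾) = 1695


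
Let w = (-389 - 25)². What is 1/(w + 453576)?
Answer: 1/624972 ≈ 1.6001e-6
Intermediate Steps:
w = 171396 (w = (-414)² = 171396)
1/(w + 453576) = 1/(171396 + 453576) = 1/624972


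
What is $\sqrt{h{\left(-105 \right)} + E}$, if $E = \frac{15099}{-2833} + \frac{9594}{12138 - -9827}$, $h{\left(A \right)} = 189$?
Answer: $\frac{2 \sqrt{178223968555757085}}{62226845} \approx 13.569$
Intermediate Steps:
$E = - \frac{304469733}{62226845}$ ($E = 15099 \left(- \frac{1}{2833}\right) + \frac{9594}{12138 + 9827} = - \frac{15099}{2833} + \frac{9594}{21965} = - \frac{304469733}{62226845} \approx -4.8929$)
$\sqrt{h{\left(-105 \right)} + E} = \sqrt{189 - \frac{304469733}{62226845}} = \sqrt{\frac{11456403972}{62226845}} = \frac{2 \sqrt{178223968555757085}}{62226845}$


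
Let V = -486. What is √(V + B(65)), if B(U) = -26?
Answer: 16*I*√2 ≈ 22.627*I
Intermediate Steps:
√(V + B(65)) = √(-486 - 26) = √(-512) = 16*I*√2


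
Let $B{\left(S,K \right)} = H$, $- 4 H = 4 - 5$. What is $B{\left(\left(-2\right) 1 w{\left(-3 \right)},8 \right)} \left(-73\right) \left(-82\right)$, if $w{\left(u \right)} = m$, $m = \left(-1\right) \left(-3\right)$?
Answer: $\frac{2993}{2} \approx 1496.5$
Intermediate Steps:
$m = 3$
$w{\left(u \right)} = 3$
$H = \frac{1}{4}$ ($H = - \frac{4 - 5}{4} = \left(- \frac{1}{4}\right) \left(-1\right) = \frac{1}{4} \approx 0.25$)
$B{\left(S,K \right)} = \frac{1}{4}$
$B{\left(\left(-2\right) 1 w{\left(-3 \right)},8 \right)} \left(-73\right) \left(-82\right) = \frac{1}{4} \left(-73\right) \left(-82\right) = \left(- \frac{73}{4}\right) \left(-82\right) = \frac{2993}{2}$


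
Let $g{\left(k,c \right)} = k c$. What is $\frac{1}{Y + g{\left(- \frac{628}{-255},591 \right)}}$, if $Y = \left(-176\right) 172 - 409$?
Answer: $- \frac{85}{2484169} \approx -3.4217 \cdot 10^{-5}$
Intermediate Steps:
$Y = -30681$ ($Y = -30272 - 409 = -30681$)
$g{\left(k,c \right)} = c k$
$\frac{1}{Y + g{\left(- \frac{628}{-255},591 \right)}} = \frac{1}{-30681 + 591 \left(- \frac{628}{-255}\right)} = \frac{1}{-30681 + 591 \left(\left(-628\right) \left(- \frac{1}{255}\right)\right)} = \frac{1}{-30681 + 591 \cdot \frac{628}{255}} = \frac{1}{-30681 + \frac{123716}{85}} = \frac{1}{- \frac{2484169}{85}} = - \frac{85}{2484169}$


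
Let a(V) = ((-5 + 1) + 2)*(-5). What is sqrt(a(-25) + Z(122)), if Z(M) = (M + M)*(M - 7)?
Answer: sqrt(28070) ≈ 167.54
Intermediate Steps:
a(V) = 10 (a(V) = (-4 + 2)*(-5) = -2*(-5) = 10)
Z(M) = 2*M*(-7 + M) (Z(M) = (2*M)*(-7 + M) = 2*M*(-7 + M))
sqrt(a(-25) + Z(122)) = sqrt(10 + 2*122*(-7 + 122)) = sqrt(10 + 2*122*115) = sqrt(10 + 28060) = sqrt(28070)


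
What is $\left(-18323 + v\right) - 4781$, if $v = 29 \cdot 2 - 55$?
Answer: $-23101$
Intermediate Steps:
$v = 3$ ($v = 58 - 55 = 3$)
$\left(-18323 + v\right) - 4781 = \left(-18323 + 3\right) - 4781 = -18320 - 4781 = -23101$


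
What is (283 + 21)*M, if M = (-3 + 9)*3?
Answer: 5472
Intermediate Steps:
M = 18 (M = 6*3 = 18)
(283 + 21)*M = (283 + 21)*18 = 304*18 = 5472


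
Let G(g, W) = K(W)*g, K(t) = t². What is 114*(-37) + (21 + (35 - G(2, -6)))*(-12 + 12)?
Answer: -4218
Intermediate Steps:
G(g, W) = g*W² (G(g, W) = W²*g = g*W²)
114*(-37) + (21 + (35 - G(2, -6)))*(-12 + 12) = 114*(-37) + (21 + (35 - 2*(-6)²))*(-12 + 12) = -4218 + (21 + (35 - 2*36))*0 = -4218 + (21 + (35 - 1*72))*0 = -4218 + (21 + (35 - 72))*0 = -4218 + (21 - 37)*0 = -4218 - 16*0 = -4218 + 0 = -4218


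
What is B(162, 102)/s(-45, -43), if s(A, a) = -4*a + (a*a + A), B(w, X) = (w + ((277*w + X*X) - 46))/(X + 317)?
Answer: 27697/413972 ≈ 0.066905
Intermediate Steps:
B(w, X) = (-46 + X² + 278*w)/(317 + X) (B(w, X) = (w + ((277*w + X²) - 46))/(317 + X) = (w + ((X² + 277*w) - 46))/(317 + X) = (w + (-46 + X² + 277*w))/(317 + X) = (-46 + X² + 278*w)/(317 + X))
s(A, a) = A + a² - 4*a (s(A, a) = -4*a + (a² + A) = -4*a + (A + a²) = A + a² - 4*a)
B(162, 102)/s(-45, -43) = ((-46 + 102² + 278*162)/(317 + 102))/(-45 + (-43)² - 4*(-43)) = ((-46 + 10404 + 45036)/419)/(-45 + 1849 + 172) = ((1/419)*55394)/1976 = (55394/419)*(1/1976) = 27697/413972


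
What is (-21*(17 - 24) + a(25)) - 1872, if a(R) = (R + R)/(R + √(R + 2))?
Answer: -515150/299 - 75*√3/299 ≈ -1723.3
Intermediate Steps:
a(R) = 2*R/(R + √(2 + R)) (a(R) = (2*R)/(R + √(2 + R)) = 2*R/(R + √(2 + R)))
(-21*(17 - 24) + a(25)) - 1872 = (-21*(17 - 24) + 2*25/(25 + √(2 + 25))) - 1872 = (-21*(-7) + 2*25/(25 + √27)) - 1872 = (147 + 2*25/(25 + 3*√3)) - 1872 = (147 + 50/(25 + 3*√3)) - 1872 = -1725 + 50/(25 + 3*√3)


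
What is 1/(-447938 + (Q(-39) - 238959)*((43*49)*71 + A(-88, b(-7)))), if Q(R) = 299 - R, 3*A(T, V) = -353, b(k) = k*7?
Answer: -3/107008067812 ≈ -2.8035e-11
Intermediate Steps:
b(k) = 7*k
A(T, V) = -353/3 (A(T, V) = (⅓)*(-353) = -353/3)
1/(-447938 + (Q(-39) - 238959)*((43*49)*71 + A(-88, b(-7)))) = 1/(-447938 + ((299 - 1*(-39)) - 238959)*((43*49)*71 - 353/3)) = 1/(-447938 + ((299 + 39) - 238959)*(2107*71 - 353/3)) = 1/(-447938 + (338 - 238959)*(149597 - 353/3)) = 1/(-447938 - 238621*448438/3) = 1/(-447938 - 107006723998/3) = 1/(-107008067812/3) = -3/107008067812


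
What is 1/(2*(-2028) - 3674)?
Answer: -1/7730 ≈ -0.00012937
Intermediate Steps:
1/(2*(-2028) - 3674) = 1/(-4056 - 3674) = 1/(-7730) = -1/7730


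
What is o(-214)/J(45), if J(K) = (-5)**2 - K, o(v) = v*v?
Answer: -11449/5 ≈ -2289.8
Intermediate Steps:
o(v) = v**2
J(K) = 25 - K
o(-214)/J(45) = (-214)**2/(25 - 1*45) = 45796/(25 - 45) = 45796/(-20) = 45796*(-1/20) = -11449/5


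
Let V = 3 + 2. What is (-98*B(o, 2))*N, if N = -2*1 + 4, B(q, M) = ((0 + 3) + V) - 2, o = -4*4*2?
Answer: -1176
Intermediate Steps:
V = 5
o = -32 (o = -16*2 = -32)
B(q, M) = 6 (B(q, M) = ((0 + 3) + 5) - 2 = (3 + 5) - 2 = 8 - 2 = 6)
N = 2 (N = -2 + 4 = 2)
(-98*B(o, 2))*N = -98*6*2 = -588*2 = -1176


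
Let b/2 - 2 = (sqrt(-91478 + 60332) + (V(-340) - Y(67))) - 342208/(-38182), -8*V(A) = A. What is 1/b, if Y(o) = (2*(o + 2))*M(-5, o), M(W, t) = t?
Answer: -1290837965/23740899866719 - 728932562*I*sqrt(31146)/123239011208138329 ≈ -5.4372e-5 - 1.0439e-6*I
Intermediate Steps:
V(A) = -A/8
Y(o) = o*(4 + 2*o) (Y(o) = (2*(o + 2))*o = (2*(2 + o))*o = (4 + 2*o)*o = o*(4 + 2*o))
b = -350989465/19091 + 2*I*sqrt(31146) (b = 4 + 2*((sqrt(-91478 + 60332) + (-1/8*(-340) - 2*67*(2 + 67))) - 342208/(-38182)) = 4 + 2*((sqrt(-31146) + (85/2 - 2*67*69)) - 342208*(-1)/38182) = 4 + 2*((I*sqrt(31146) + (85/2 - 1*9246)) - 1*(-171104/19091)) = 4 + 2*((I*sqrt(31146) + (85/2 - 9246)) + 171104/19091) = 4 + 2*((I*sqrt(31146) - 18407/2) + 171104/19091) = 4 + 2*((-18407/2 + I*sqrt(31146)) + 171104/19091) = 4 + 2*(-351065829/38182 + I*sqrt(31146)) = 4 + (-351065829/19091 + 2*I*sqrt(31146)) = -350989465/19091 + 2*I*sqrt(31146) ≈ -18385.0 + 352.96*I)
1/b = 1/(-350989465/19091 + 2*I*sqrt(31146))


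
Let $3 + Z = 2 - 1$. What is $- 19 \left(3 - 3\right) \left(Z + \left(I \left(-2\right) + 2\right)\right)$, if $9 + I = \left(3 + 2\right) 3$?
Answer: $0$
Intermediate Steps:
$Z = -2$ ($Z = -3 + \left(2 - 1\right) = -3 + 1 = -2$)
$I = 6$ ($I = -9 + \left(3 + 2\right) 3 = -9 + 5 \cdot 3 = -9 + 15 = 6$)
$- 19 \left(3 - 3\right) \left(Z + \left(I \left(-2\right) + 2\right)\right) = - 19 \left(3 - 3\right) \left(-2 + \left(6 \left(-2\right) + 2\right)\right) = - 19 \left(3 - 3\right) \left(-2 + \left(-12 + 2\right)\right) = \left(-19\right) 0 \left(-2 - 10\right) = 0 \left(-12\right) = 0$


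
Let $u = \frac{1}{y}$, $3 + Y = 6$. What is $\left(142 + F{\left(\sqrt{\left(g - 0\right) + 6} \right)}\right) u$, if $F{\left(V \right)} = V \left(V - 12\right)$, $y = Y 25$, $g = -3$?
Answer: $\frac{29}{15} - \frac{4 \sqrt{3}}{25} \approx 1.6562$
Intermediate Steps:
$Y = 3$ ($Y = -3 + 6 = 3$)
$y = 75$ ($y = 3 \cdot 25 = 75$)
$F{\left(V \right)} = V \left(-12 + V\right)$
$u = \frac{1}{75} \approx 0.013333$
$\left(142 + F{\left(\sqrt{\left(g - 0\right) + 6} \right)}\right) u = \left(142 + \sqrt{\left(-3 - 0\right) + 6} \left(-12 + \sqrt{\left(-3 - 0\right) + 6}\right)\right) \frac{1}{75} = \left(142 + \sqrt{\left(-3 + 0\right) + 6} \left(-12 + \sqrt{\left(-3 + 0\right) + 6}\right)\right) \frac{1}{75} = \left(142 + \sqrt{-3 + 6} \left(-12 + \sqrt{-3 + 6}\right)\right) \frac{1}{75} = \left(142 + \sqrt{3} \left(-12 + \sqrt{3}\right)\right) \frac{1}{75} = \frac{142}{75} + \frac{\sqrt{3} \left(-12 + \sqrt{3}\right)}{75}$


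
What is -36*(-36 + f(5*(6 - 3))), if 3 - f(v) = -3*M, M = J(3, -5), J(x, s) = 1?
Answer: 1080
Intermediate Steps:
M = 1
f(v) = 6 (f(v) = 3 - (-3) = 3 - 1*(-3) = 3 + 3 = 6)
-36*(-36 + f(5*(6 - 3))) = -36*(-36 + 6) = -36*(-30) = 1080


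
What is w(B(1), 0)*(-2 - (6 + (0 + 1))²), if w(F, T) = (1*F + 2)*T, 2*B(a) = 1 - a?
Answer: 0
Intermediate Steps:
B(a) = ½ - a/2 (B(a) = (1 - a)/2 = ½ - a/2)
w(F, T) = T*(2 + F) (w(F, T) = (F + 2)*T = (2 + F)*T = T*(2 + F))
w(B(1), 0)*(-2 - (6 + (0 + 1))²) = (0*(2 + (½ - ½*1)))*(-2 - (6 + (0 + 1))²) = (0*(2 + (½ - ½)))*(-2 - (6 + 1)²) = (0*(2 + 0))*(-2 - 1*7²) = (0*2)*(-2 - 1*49) = 0*(-2 - 49) = 0*(-51) = 0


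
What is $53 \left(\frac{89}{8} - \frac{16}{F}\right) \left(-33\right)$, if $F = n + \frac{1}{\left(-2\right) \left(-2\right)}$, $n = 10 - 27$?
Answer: $- \frac{11324775}{536} \approx -21128.0$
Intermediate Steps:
$n = -17$
$F = - \frac{67}{4}$ ($F = -17 + \frac{1}{\left(-2\right) \left(-2\right)} = -17 + \frac{1}{4} = - \frac{67}{4} \approx -16.75$)
$53 \left(\frac{89}{8} - \frac{16}{F}\right) \left(-33\right) = 53 \left(\frac{89}{8} - \frac{16}{- \frac{67}{4}}\right) \left(-33\right) = 53 \left(89 \cdot \frac{1}{8} - - \frac{64}{67}\right) \left(-33\right) = 53 \left(\frac{89}{8} + \frac{64}{67}\right) \left(-33\right) = 53 \cdot \frac{6475}{536} \left(-33\right) = \frac{343175}{536} \left(-33\right) = - \frac{11324775}{536}$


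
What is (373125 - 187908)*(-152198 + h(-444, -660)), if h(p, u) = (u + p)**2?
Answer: 197555786106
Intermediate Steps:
h(p, u) = (p + u)**2
(373125 - 187908)*(-152198 + h(-444, -660)) = (373125 - 187908)*(-152198 + (-444 - 660)**2) = 185217*(-152198 + (-1104)**2) = 185217*(-152198 + 1218816) = 185217*1066618 = 197555786106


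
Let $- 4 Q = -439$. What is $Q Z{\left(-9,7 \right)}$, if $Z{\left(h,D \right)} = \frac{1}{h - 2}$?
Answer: $- \frac{439}{44} \approx -9.9773$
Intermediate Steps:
$Z{\left(h,D \right)} = \frac{1}{-2 + h}$
$Q = \frac{439}{4}$ ($Q = \left(- \frac{1}{4}\right) \left(-439\right) = \frac{439}{4} \approx 109.75$)
$Q Z{\left(-9,7 \right)} = \frac{439}{4 \left(-2 - 9\right)} = \frac{439}{4 \left(-11\right)} = \frac{439}{4} \left(- \frac{1}{11}\right) = - \frac{439}{44}$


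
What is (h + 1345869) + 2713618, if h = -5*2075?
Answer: 4049112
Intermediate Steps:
h = -10375
(h + 1345869) + 2713618 = (-10375 + 1345869) + 2713618 = 1335494 + 2713618 = 4049112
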